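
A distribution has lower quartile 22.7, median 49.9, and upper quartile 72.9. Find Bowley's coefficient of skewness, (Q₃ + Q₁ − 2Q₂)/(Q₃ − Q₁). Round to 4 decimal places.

numerator: Q₃ + Q₁ − 2Q₂ = 72.9 + 22.7 − 2×49.9 = -4.2000
denominator: Q₃ − Q₁ = 72.9 − 22.7 = 50.2000
Bowley skewness = -4.2000 / 50.2000 ≈ -0.0837

-0.0837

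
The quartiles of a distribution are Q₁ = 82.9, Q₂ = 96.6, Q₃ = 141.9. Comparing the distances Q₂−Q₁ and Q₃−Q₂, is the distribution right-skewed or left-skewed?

Q₂ − Q₁ = 13.7;  Q₃ − Q₂ = 45.3
Q₃ − Q₂ > Q₂ − Q₁ ⇒ the upper half is more spread out ⇒ right-skewed.

right-skewed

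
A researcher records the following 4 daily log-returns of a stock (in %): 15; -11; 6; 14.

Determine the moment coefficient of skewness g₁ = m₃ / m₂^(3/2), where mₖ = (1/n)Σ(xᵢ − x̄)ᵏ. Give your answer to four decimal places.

x̄ = (15 - 11 + 6 + 14) / 4 = 6.0000
deviations (xᵢ − x̄): 9.0000, -17.0000, 0.0000, 8.0000
Σ(xᵢ − x̄)² = 434.0000 ⇒ m₂ = 434.0000/4 = 108.50000
Σ(xᵢ − x̄)³ = -3672.0000 ⇒ m₃ = -3672.0000/4 = -918.00000
m₂^(3/2) = 108.50000^(1.5) = 1130.17217
g₁ = m₃ / m₂^(3/2) = -918.00000 / 1130.17217 ≈ -0.8123

-0.8123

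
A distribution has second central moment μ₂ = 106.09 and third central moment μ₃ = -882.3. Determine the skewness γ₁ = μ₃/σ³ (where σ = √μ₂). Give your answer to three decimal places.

-0.807

σ = √μ₂ = √106.09 = 10.30000
σ³ = μ₂^(3/2) = 1092.72700
γ₁ = μ₃/σ³ = -882.3 / 1092.72700 ≈ -0.807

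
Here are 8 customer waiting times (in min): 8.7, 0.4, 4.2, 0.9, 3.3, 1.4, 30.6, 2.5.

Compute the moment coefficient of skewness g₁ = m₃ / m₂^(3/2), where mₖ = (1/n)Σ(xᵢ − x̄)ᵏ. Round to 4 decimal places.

x̄ = (8.7 + 0.4 + 4.2 + 0.9 + 3.3 + 1.4 + 30.6 + 2.5) / 8 = 6.5000
deviations (xᵢ − x̄): 2.2000, -6.1000, -2.3000, -5.6000, -3.2000, -5.1000, 24.1000, -4.0000
Σ(xᵢ − x̄)² = 711.7600 ⇒ m₂ = 711.7600/8 = 88.97000
Σ(xᵢ − x̄)³ = 13363.9860 ⇒ m₃ = 13363.9860/8 = 1670.49825
m₂^(3/2) = 88.97000^(1.5) = 839.19983
g₁ = m₃ / m₂^(3/2) = 1670.49825 / 839.19983 ≈ 1.9906

1.9906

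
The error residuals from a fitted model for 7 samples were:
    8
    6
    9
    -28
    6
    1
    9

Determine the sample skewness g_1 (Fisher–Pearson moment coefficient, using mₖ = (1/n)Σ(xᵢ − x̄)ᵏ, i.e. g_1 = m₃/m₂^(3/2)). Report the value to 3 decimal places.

x̄ = (8 + 6 + 9 - 28 + 6 + 1 + 9) / 7 = 1.5714
deviations (xᵢ − x̄): 6.4286, 4.4286, 7.4286, -29.5714, 4.4286, -0.5714, 7.4286
Σ(xᵢ − x̄)² = 1065.7143 ⇒ m₂ = 1065.7143/7 = 152.24490
Σ(xᵢ − x̄)³ = -24600.2449 ⇒ m₃ = -24600.2449/7 = -3514.32070
m₂^(3/2) = 152.24490^(1.5) = 1878.51264
g_1 = m₃ / m₂^(3/2) = -3514.32070 / 1878.51264 ≈ -1.871

-1.871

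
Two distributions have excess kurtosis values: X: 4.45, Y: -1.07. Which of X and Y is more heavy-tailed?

X

Higher excess kurtosis ⇒ heavier tails relative to the normal distribution.
4.45 vs -1.07: the larger is 4.45, so X has heavier tails. (X is leptokurtic — heavier-than-normal tails; the other is platykurtic.)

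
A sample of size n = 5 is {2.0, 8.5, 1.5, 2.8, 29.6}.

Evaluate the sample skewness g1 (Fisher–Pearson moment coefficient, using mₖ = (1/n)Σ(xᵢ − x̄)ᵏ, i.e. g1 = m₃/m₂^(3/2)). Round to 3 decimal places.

x̄ = (2.0 + 8.5 + 1.5 + 2.8 + 29.6) / 5 = 8.8800
deviations (xᵢ − x̄): -6.8800, -0.3800, -7.3800, -6.0800, 20.7200
Σ(xᵢ − x̄)² = 568.2280 ⇒ m₂ = 568.2280/5 = 113.64560
Σ(xᵢ − x̄)³ = 7943.0587 ⇒ m₃ = 7943.0587/5 = 1588.61174
m₂^(3/2) = 113.64560^(1.5) = 1211.51540
g1 = m₃ / m₂^(3/2) = 1588.61174 / 1211.51540 ≈ 1.311

1.311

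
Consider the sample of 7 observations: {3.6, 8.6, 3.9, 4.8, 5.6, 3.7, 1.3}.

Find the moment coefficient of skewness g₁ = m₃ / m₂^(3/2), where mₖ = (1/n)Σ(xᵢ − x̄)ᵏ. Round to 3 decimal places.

x̄ = (3.6 + 8.6 + 3.9 + 4.8 + 5.6 + 3.7 + 1.3) / 7 = 4.5000
deviations (xᵢ − x̄): -0.9000, 4.1000, -0.6000, 0.3000, 1.1000, -0.8000, -3.2000
Σ(xᵢ − x̄)² = 30.1600 ⇒ m₂ = 30.1600/7 = 4.30857
Σ(xᵢ − x̄)³ = 36.0540 ⇒ m₃ = 36.0540/7 = 5.15057
m₂^(3/2) = 4.30857^(1.5) = 8.94334
g₁ = m₃ / m₂^(3/2) = 5.15057 / 8.94334 ≈ 0.576

0.576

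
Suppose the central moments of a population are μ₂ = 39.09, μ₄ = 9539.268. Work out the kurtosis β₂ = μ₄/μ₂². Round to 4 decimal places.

6.2429

μ₂² = 39.09² = 1528.02810
μ₄/μ₂² = 9539.268 / 1528.02810 = 6.24286
β₂ ≈ 6.2429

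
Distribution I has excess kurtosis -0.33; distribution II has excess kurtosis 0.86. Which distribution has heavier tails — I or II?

II

Higher excess kurtosis ⇒ heavier tails relative to the normal distribution.
-0.33 vs 0.86: the larger is 0.86, so II has heavier tails. (II is leptokurtic — heavier-than-normal tails; the other is platykurtic.)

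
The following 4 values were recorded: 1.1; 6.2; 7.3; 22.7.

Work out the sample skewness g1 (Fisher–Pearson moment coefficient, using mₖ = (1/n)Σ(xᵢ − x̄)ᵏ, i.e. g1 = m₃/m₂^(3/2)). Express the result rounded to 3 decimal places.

0.855

x̄ = (1.1 + 6.2 + 7.3 + 22.7) / 4 = 9.3250
deviations (xᵢ − x̄): -8.2250, -3.1250, -2.0250, 13.3750
Σ(xᵢ − x̄)² = 260.4075 ⇒ m₂ = 260.4075/4 = 65.10187
Σ(xᵢ − x̄)³ = 1797.4144 ⇒ m₃ = 1797.4144/4 = 449.35359
m₂^(3/2) = 65.10187^(1.5) = 525.27925
g1 = m₃ / m₂^(3/2) = 449.35359 / 525.27925 ≈ 0.855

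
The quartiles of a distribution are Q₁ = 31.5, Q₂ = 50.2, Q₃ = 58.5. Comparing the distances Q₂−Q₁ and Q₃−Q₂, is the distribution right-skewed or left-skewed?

Q₂ − Q₁ = 18.7;  Q₃ − Q₂ = 8.3
Q₂ − Q₁ > Q₃ − Q₂ ⇒ the lower half is more spread out ⇒ left-skewed.

left-skewed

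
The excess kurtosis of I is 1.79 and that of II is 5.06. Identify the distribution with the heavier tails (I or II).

Higher excess kurtosis ⇒ heavier tails relative to the normal distribution.
1.79 vs 5.06: the larger is 5.06, so II has heavier tails.

II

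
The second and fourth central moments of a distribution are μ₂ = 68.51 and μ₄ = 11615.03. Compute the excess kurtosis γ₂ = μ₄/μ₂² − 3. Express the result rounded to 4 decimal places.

-0.5254

μ₂² = 68.51² = 4693.62010
μ₄/μ₂² = 11615.03 / 4693.62010 = 2.47464
γ₂ = 2.47464 − 3 ≈ -0.5254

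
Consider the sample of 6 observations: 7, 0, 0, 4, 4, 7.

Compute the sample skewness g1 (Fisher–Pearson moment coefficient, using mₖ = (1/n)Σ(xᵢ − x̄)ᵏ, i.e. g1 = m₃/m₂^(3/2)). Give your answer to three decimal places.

-0.173

x̄ = (7 + 0 + 0 + 4 + 4 + 7) / 6 = 3.6667
deviations (xᵢ − x̄): 3.3333, -3.6667, -3.6667, 0.3333, 0.3333, 3.3333
Σ(xᵢ − x̄)² = 49.3333 ⇒ m₂ = 49.3333/6 = 8.22222
Σ(xᵢ − x̄)³ = -24.4444 ⇒ m₃ = -24.4444/6 = -4.07407
m₂^(3/2) = 8.22222^(1.5) = 23.57674
g1 = m₃ / m₂^(3/2) = -4.07407 / 23.57674 ≈ -0.173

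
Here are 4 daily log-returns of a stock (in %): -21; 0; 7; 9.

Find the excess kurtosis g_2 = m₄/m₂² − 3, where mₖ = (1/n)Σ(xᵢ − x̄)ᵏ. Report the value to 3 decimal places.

-0.895

x̄ = -1.2500
Σ(xᵢ − x̄)² = 564.7500 ⇒ m₂ = 141.18750
Σ(xᵢ − x̄)⁴ = 167821.8281 ⇒ m₄ = 41955.45703
m₂² = 19933.91016
g_2 = m₄/m₂² − 3 = 2.10473 − 3 ≈ -0.895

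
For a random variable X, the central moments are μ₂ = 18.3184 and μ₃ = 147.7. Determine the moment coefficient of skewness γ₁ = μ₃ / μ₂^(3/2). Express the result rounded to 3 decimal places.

1.884

σ = √μ₂ = √18.3184 = 4.28000
σ³ = μ₂^(3/2) = 78.40275
γ₁ = μ₃/σ³ = 147.7 / 78.40275 ≈ 1.884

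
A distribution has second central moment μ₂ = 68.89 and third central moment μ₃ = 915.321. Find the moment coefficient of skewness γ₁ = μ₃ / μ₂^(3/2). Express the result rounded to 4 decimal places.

1.6008

σ = √μ₂ = √68.89 = 8.30000
σ³ = μ₂^(3/2) = 571.78700
γ₁ = μ₃/σ³ = 915.321 / 571.78700 ≈ 1.6008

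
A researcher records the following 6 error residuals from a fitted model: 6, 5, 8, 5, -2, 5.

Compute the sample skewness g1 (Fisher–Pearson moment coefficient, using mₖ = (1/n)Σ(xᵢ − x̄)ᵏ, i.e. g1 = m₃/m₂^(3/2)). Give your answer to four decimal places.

x̄ = (6 + 5 + 8 + 5 - 2 + 5) / 6 = 4.5000
deviations (xᵢ − x̄): 1.5000, 0.5000, 3.5000, 0.5000, -6.5000, 0.5000
Σ(xᵢ − x̄)² = 57.5000 ⇒ m₂ = 57.5000/6 = 9.58333
Σ(xᵢ − x̄)³ = -228.0000 ⇒ m₃ = -228.0000/6 = -38.00000
m₂^(3/2) = 9.58333^(1.5) = 29.66709
g1 = m₃ / m₂^(3/2) = -38.00000 / 29.66709 ≈ -1.2809

-1.2809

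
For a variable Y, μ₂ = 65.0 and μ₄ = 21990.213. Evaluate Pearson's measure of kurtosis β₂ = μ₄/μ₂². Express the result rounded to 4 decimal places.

μ₂² = 65.0² = 4225.00000
μ₄/μ₂² = 21990.213 / 4225.00000 = 5.20478
β₂ ≈ 5.2048

5.2048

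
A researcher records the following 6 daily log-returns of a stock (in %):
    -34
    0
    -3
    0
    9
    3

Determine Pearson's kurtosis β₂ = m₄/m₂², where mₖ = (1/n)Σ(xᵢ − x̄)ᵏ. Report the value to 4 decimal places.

x̄ = -4.1667
Σ(xᵢ − x̄)² = 1150.8333 ⇒ m₂ = 191.80556
Σ(xᵢ − x̄)⁴ = 825446.1528 ⇒ m₄ = 137574.35880
m₂² = 36789.37114
β₂ = m₄/m₂² = 137574.35880 / 36789.37114 ≈ 3.7395

3.7395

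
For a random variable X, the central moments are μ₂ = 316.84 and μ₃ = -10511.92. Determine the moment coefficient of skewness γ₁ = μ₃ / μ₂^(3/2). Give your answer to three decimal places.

σ = √μ₂ = √316.84 = 17.80000
σ³ = μ₂^(3/2) = 5639.75200
γ₁ = μ₃/σ³ = -10511.92 / 5639.75200 ≈ -1.864

-1.864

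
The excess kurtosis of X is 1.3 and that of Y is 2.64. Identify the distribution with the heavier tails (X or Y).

Higher excess kurtosis ⇒ heavier tails relative to the normal distribution.
1.3 vs 2.64: the larger is 2.64, so Y has heavier tails.

Y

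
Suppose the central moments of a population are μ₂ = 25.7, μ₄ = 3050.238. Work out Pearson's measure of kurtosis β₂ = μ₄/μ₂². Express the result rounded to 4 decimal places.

μ₂² = 25.7² = 660.49000
μ₄/μ₂² = 3050.238 / 660.49000 = 4.61814
β₂ ≈ 4.6181

4.6181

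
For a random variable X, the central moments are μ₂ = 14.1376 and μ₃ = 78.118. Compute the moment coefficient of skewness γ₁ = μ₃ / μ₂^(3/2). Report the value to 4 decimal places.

σ = √μ₂ = √14.1376 = 3.76000
σ³ = μ₂^(3/2) = 53.15738
γ₁ = μ₃/σ³ = 78.118 / 53.15738 ≈ 1.4696

1.4696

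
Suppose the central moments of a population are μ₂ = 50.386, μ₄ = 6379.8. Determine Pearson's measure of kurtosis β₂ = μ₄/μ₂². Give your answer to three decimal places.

μ₂² = 50.386² = 2538.74900
μ₄/μ₂² = 6379.8 / 2538.74900 = 2.51297
β₂ ≈ 2.513

2.513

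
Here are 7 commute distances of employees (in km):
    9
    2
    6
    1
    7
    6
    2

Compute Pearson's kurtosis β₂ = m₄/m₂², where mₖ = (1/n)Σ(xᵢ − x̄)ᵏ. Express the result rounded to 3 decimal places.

1.524

x̄ = 4.7143
Σ(xᵢ − x̄)² = 55.4286 ⇒ m₂ = 7.91837
Σ(xᵢ − x̄)⁴ = 669.0029 ⇒ m₄ = 95.57185
m₂² = 62.70054
β₂ = m₄/m₂² = 95.57185 / 62.70054 ≈ 1.524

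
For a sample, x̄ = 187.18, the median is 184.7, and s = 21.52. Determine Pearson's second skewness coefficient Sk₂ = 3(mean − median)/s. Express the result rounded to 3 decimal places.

Sk₂ = 3(187.18 − 184.7) / 21.52 = 3 × 2.4800 / 21.52
    = 7.4400 / 21.52 ≈ 0.346

0.346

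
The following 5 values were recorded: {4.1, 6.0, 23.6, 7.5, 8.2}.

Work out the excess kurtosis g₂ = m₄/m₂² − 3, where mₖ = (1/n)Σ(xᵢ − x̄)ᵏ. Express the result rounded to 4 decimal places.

x̄ = 9.8800
Σ(xᵢ − x̄)² = 245.1880 ⇒ m₂ = 49.03760
Σ(xᵢ − x̄)⁴ = 36816.5028 ⇒ m₄ = 7363.30055
m₂² = 2404.68621
g₂ = m₄/m₂² − 3 = 3.06206 − 3 ≈ 0.0621

0.0621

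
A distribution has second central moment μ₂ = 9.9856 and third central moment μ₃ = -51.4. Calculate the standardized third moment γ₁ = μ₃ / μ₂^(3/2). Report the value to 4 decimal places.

-1.6289

σ = √μ₂ = √9.9856 = 3.16000
σ³ = μ₂^(3/2) = 31.55450
γ₁ = μ₃/σ³ = -51.4 / 31.55450 ≈ -1.6289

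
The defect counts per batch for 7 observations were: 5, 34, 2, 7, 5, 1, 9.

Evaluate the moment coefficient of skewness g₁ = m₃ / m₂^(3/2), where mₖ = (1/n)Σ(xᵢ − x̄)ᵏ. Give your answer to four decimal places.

x̄ = (5 + 34 + 2 + 7 + 5 + 1 + 9) / 7 = 9.0000
deviations (xᵢ − x̄): -4.0000, 25.0000, -7.0000, -2.0000, -4.0000, -8.0000, 0.0000
Σ(xᵢ − x̄)² = 774.0000 ⇒ m₂ = 774.0000/7 = 110.57143
Σ(xᵢ − x̄)³ = 14634.0000 ⇒ m₃ = 14634.0000/7 = 2090.57143
m₂^(3/2) = 110.57143^(1.5) = 1162.69119
g₁ = m₃ / m₂^(3/2) = 2090.57143 / 1162.69119 ≈ 1.7980

1.7980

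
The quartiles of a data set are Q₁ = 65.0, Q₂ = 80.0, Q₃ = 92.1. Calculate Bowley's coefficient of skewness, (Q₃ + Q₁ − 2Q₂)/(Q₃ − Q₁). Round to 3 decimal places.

-0.107

numerator: Q₃ + Q₁ − 2Q₂ = 92.1 + 65.0 − 2×80.0 = -2.9000
denominator: Q₃ − Q₁ = 92.1 − 65.0 = 27.1000
Bowley skewness = -2.9000 / 27.1000 ≈ -0.107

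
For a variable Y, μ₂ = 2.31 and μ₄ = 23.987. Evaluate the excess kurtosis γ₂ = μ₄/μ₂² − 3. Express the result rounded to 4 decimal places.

1.4952

μ₂² = 2.31² = 5.33610
μ₄/μ₂² = 23.987 / 5.33610 = 4.49523
γ₂ = 4.49523 − 3 ≈ 1.4952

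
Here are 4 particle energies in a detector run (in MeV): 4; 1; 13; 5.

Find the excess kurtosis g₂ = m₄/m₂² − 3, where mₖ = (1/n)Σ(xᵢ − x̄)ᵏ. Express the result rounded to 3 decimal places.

x̄ = 5.7500
Σ(xᵢ − x̄)² = 78.7500 ⇒ m₂ = 19.68750
Σ(xᵢ − x̄)⁴ = 3281.5781 ⇒ m₄ = 820.39453
m₂² = 387.59766
g₂ = m₄/m₂² − 3 = 2.11661 − 3 ≈ -0.883

-0.883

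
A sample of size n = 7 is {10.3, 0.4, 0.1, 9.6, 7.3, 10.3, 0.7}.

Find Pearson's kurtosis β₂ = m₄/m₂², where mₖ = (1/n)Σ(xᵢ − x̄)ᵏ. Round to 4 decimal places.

1.1509

x̄ = 5.5286
Σ(xᵢ − x̄)² = 144.3343 ⇒ m₂ = 20.61918
Σ(xᵢ − x̄)⁴ = 3425.1049 ⇒ m₄ = 489.30070
m₂² = 425.15074
β₂ = m₄/m₂² = 489.30070 / 425.15074 ≈ 1.1509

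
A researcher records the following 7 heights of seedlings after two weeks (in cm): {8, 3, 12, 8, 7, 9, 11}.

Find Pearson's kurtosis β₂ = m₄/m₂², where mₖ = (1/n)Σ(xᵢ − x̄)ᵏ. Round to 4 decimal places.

2.7212

x̄ = 8.2857
Σ(xᵢ − x̄)² = 51.4286 ⇒ m₂ = 7.34694
Σ(xᵢ − x̄)⁴ = 1028.1866 ⇒ m₄ = 146.88380
m₂² = 53.97751
β₂ = m₄/m₂² = 146.88380 / 53.97751 ≈ 2.7212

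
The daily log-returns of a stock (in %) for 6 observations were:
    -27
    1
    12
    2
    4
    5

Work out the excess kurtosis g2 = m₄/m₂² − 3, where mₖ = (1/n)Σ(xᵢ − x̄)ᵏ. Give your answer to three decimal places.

0.699

x̄ = -0.5000
Σ(xᵢ − x̄)² = 917.5000 ⇒ m₂ = 152.91667
Σ(xᵢ − x̄)⁴ = 518938.3750 ⇒ m₄ = 86489.72917
m₂² = 23383.50694
g2 = m₄/m₂² − 3 = 3.69875 − 3 ≈ 0.699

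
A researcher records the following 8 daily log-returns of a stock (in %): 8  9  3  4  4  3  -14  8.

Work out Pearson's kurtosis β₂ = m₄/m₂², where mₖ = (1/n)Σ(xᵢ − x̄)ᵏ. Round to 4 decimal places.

4.9749

x̄ = 3.1250
Σ(xᵢ − x̄)² = 376.8750 ⇒ m₂ = 47.10938
Σ(xᵢ − x̄)⁴ = 88326.8379 ⇒ m₄ = 11040.85474
m₂² = 2219.29321
β₂ = m₄/m₂² = 11040.85474 / 2219.29321 ≈ 4.9749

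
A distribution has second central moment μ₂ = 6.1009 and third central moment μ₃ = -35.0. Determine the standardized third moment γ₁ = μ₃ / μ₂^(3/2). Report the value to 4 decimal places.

σ = √μ₂ = √6.1009 = 2.47000
σ³ = μ₂^(3/2) = 15.06922
γ₁ = μ₃/σ³ = -35.0 / 15.06922 ≈ -2.3226

-2.3226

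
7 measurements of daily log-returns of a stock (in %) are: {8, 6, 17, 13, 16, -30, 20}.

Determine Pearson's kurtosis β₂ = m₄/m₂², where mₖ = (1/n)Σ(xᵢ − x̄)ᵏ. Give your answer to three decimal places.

x̄ = 7.1429
Σ(xᵢ − x̄)² = 1756.8571 ⇒ m₂ = 250.97959
Σ(xᵢ − x̄)⁴ = 1947373.8484 ⇒ m₄ = 278196.26406
m₂² = 62990.75552
β₂ = m₄/m₂² = 278196.26406 / 62990.75552 ≈ 4.416

4.416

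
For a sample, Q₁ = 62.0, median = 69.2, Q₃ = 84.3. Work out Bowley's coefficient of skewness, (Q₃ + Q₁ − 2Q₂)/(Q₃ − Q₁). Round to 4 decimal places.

numerator: Q₃ + Q₁ − 2Q₂ = 84.3 + 62.0 − 2×69.2 = 7.9000
denominator: Q₃ − Q₁ = 84.3 − 62.0 = 22.3000
Bowley skewness = 7.9000 / 22.3000 ≈ 0.3543

0.3543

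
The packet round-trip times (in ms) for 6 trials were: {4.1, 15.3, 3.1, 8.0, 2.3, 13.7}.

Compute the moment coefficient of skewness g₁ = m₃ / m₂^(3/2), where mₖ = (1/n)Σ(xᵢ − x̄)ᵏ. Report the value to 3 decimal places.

x̄ = (4.1 + 15.3 + 3.1 + 8.0 + 2.3 + 13.7) / 6 = 7.7500
deviations (xᵢ − x̄): -3.6500, 7.5500, -4.6500, 0.2500, -5.4500, 5.9500
Σ(xᵢ − x̄)² = 157.1150 ⇒ m₂ = 157.1150/6 = 26.18583
Σ(xᵢ − x̄)³ = 329.9790 ⇒ m₃ = 329.9790/6 = 54.99650
m₂^(3/2) = 26.18583^(1.5) = 133.99840
g₁ = m₃ / m₂^(3/2) = 54.99650 / 133.99840 ≈ 0.410

0.410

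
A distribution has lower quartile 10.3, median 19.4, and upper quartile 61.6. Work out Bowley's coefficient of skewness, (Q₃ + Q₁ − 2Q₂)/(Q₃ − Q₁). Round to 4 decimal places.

numerator: Q₃ + Q₁ − 2Q₂ = 61.6 + 10.3 − 2×19.4 = 33.1000
denominator: Q₃ − Q₁ = 61.6 − 10.3 = 51.3000
Bowley skewness = 33.1000 / 51.3000 ≈ 0.6452

0.6452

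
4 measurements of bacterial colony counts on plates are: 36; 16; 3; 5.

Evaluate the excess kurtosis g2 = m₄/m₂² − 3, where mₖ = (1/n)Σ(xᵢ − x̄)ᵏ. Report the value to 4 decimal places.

-1.0857

x̄ = 15.0000
Σ(xᵢ − x̄)² = 686.0000 ⇒ m₂ = 171.50000
Σ(xᵢ − x̄)⁴ = 225218.0000 ⇒ m₄ = 56304.50000
m₂² = 29412.25000
g2 = m₄/m₂² − 3 = 1.91432 − 3 ≈ -1.0857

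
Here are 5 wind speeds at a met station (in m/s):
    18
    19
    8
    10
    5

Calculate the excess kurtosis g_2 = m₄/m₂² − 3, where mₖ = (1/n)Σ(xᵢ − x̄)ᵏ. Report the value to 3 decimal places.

x̄ = 12.0000
Σ(xᵢ − x̄)² = 154.0000 ⇒ m₂ = 30.80000
Σ(xᵢ − x̄)⁴ = 6370.0000 ⇒ m₄ = 1274.00000
m₂² = 948.64000
g_2 = m₄/m₂² − 3 = 1.34298 − 3 ≈ -1.657

-1.657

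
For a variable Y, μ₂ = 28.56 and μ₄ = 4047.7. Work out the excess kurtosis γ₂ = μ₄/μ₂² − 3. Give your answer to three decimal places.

μ₂² = 28.56² = 815.67360
μ₄/μ₂² = 4047.7 / 815.67360 = 4.96240
γ₂ = 4.96240 − 3 ≈ 1.962

1.962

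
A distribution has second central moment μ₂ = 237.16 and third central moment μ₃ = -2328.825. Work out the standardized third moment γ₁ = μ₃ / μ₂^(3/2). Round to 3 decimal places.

-0.638

σ = √μ₂ = √237.16 = 15.40000
σ³ = μ₂^(3/2) = 3652.26400
γ₁ = μ₃/σ³ = -2328.825 / 3652.26400 ≈ -0.638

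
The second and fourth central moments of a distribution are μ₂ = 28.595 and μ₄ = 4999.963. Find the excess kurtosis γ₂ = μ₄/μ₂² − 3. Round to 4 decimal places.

3.1149

μ₂² = 28.595² = 817.67402
μ₄/μ₂² = 4999.963 / 817.67402 = 6.11486
γ₂ = 6.11486 − 3 ≈ 3.1149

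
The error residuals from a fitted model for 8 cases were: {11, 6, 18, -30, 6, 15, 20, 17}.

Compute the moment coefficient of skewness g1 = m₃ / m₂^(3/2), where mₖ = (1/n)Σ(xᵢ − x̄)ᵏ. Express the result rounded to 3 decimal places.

x̄ = (11 + 6 + 18 - 30 + 6 + 15 + 20 + 17) / 8 = 7.8750
deviations (xᵢ − x̄): 3.1250, -1.8750, 10.1250, -37.8750, -1.8750, 7.1250, 12.1250, 9.1250
Σ(xᵢ − x̄)² = 1834.8750 ⇒ m₂ = 1834.8750/8 = 229.35938
Σ(xᵢ − x̄)³ = -50372.9063 ⇒ m₃ = -50372.9063/8 = -6296.61328
m₂^(3/2) = 229.35938^(1.5) = 3473.55952
g1 = m₃ / m₂^(3/2) = -6296.61328 / 3473.55952 ≈ -1.813

-1.813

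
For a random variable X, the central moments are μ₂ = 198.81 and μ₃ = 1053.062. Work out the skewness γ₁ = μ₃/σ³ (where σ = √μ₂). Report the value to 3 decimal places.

σ = √μ₂ = √198.81 = 14.10000
σ³ = μ₂^(3/2) = 2803.22100
γ₁ = μ₃/σ³ = 1053.062 / 2803.22100 ≈ 0.376

0.376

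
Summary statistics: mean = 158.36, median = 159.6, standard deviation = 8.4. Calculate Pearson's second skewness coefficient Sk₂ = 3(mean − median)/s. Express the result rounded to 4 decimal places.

-0.4429

Sk₂ = 3(158.36 − 159.6) / 8.4 = 3 × -1.2400 / 8.4
    = -3.7200 / 8.4 ≈ -0.4429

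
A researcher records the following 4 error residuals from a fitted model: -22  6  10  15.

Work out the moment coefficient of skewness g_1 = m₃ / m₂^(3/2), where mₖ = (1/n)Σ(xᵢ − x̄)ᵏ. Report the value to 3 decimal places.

x̄ = (-22 + 6 + 10 + 15) / 4 = 2.2500
deviations (xᵢ − x̄): -24.2500, 3.7500, 7.7500, 12.7500
Σ(xᵢ − x̄)² = 824.7500 ⇒ m₂ = 824.7500/4 = 206.18750
Σ(xᵢ − x̄)³ = -11669.6250 ⇒ m₃ = -11669.6250/4 = -2917.40625
m₂^(3/2) = 206.18750^(1.5) = 2960.69383
g_1 = m₃ / m₂^(3/2) = -2917.40625 / 2960.69383 ≈ -0.985

-0.985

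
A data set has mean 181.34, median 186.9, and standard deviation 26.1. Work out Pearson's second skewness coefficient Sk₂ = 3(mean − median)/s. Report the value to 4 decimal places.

Sk₂ = 3(181.34 − 186.9) / 26.1 = 3 × -5.5600 / 26.1
    = -16.6800 / 26.1 ≈ -0.6391

-0.6391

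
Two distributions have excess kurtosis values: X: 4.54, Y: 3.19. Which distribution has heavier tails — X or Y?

Higher excess kurtosis ⇒ heavier tails relative to the normal distribution.
4.54 vs 3.19: the larger is 4.54, so X has heavier tails.

X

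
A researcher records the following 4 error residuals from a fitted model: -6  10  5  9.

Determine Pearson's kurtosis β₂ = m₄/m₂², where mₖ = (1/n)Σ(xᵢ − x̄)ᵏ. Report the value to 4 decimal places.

2.0802

x̄ = 4.5000
Σ(xᵢ − x̄)² = 161.0000 ⇒ m₂ = 40.25000
Σ(xᵢ − x̄)⁴ = 13480.2500 ⇒ m₄ = 3370.06250
m₂² = 1620.06250
β₂ = m₄/m₂² = 3370.06250 / 1620.06250 ≈ 2.0802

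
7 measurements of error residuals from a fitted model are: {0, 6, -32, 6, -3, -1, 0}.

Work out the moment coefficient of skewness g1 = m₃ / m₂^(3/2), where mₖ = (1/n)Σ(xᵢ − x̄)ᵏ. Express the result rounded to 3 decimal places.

-1.741

x̄ = (0 + 6 - 32 + 6 - 3 - 1 + 0) / 7 = -3.4286
deviations (xᵢ − x̄): 3.4286, 9.4286, -28.5714, 9.4286, 0.4286, 2.4286, 3.4286
Σ(xᵢ − x̄)² = 1023.7143 ⇒ m₂ = 1023.7143/7 = 146.24490
Σ(xᵢ − x̄)³ = -21552.2449 ⇒ m₃ = -21552.2449/7 = -3078.89213
m₂^(3/2) = 146.24490^(1.5) = 1768.56524
g1 = m₃ / m₂^(3/2) = -3078.89213 / 1768.56524 ≈ -1.741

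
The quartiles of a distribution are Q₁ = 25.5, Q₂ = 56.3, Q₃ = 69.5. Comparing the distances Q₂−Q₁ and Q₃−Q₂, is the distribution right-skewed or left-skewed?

left-skewed

Q₂ − Q₁ = 30.8;  Q₃ − Q₂ = 13.2
Q₂ − Q₁ > Q₃ − Q₂ ⇒ the lower half is more spread out ⇒ left-skewed.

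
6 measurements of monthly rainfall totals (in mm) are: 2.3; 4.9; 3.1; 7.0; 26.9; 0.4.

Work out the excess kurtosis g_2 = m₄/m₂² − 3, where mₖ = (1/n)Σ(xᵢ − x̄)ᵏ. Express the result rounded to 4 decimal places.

x̄ = 7.4333
Σ(xᵢ − x̄)² = 480.1533 ⇒ m₂ = 80.02556
Σ(xᵢ − x̄)⁴ = 147139.2148 ⇒ m₄ = 24523.20246
m₂² = 6404.08954
g_2 = m₄/m₂² − 3 = 3.82930 − 3 ≈ 0.8293

0.8293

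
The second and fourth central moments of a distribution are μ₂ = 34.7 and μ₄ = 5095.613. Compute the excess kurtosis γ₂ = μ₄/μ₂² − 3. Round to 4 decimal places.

1.2319

μ₂² = 34.7² = 1204.09000
μ₄/μ₂² = 5095.613 / 1204.09000 = 4.23192
γ₂ = 4.23192 − 3 ≈ 1.2319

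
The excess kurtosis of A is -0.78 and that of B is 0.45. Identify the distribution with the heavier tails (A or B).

Higher excess kurtosis ⇒ heavier tails relative to the normal distribution.
-0.78 vs 0.45: the larger is 0.45, so B has heavier tails. (B is leptokurtic — heavier-than-normal tails; the other is platykurtic.)

B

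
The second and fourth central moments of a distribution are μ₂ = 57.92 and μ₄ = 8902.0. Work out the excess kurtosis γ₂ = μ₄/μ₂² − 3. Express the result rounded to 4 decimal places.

-0.3464

μ₂² = 57.92² = 3354.72640
μ₄/μ₂² = 8902.0 / 3354.72640 = 2.65357
γ₂ = 2.65357 − 3 ≈ -0.3464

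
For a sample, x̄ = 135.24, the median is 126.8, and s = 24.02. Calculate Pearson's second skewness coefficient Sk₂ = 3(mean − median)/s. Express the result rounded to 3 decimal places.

1.054

Sk₂ = 3(135.24 − 126.8) / 24.02 = 3 × 8.4400 / 24.02
    = 25.3200 / 24.02 ≈ 1.054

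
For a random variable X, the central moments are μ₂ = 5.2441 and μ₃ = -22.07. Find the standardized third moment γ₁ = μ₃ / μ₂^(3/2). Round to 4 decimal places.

-1.8378

σ = √μ₂ = √5.2441 = 2.29000
σ³ = μ₂^(3/2) = 12.00899
γ₁ = μ₃/σ³ = -22.07 / 12.00899 ≈ -1.8378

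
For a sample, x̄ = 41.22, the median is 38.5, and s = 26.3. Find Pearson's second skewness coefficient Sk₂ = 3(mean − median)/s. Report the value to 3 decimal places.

Sk₂ = 3(41.22 − 38.5) / 26.3 = 3 × 2.7200 / 26.3
    = 8.1600 / 26.3 ≈ 0.310

0.310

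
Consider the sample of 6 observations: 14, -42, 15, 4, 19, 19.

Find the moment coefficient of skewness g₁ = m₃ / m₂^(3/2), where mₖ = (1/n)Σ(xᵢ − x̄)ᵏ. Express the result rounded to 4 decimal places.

x̄ = (14 - 42 + 15 + 4 + 19 + 19) / 6 = 4.8333
deviations (xᵢ − x̄): 9.1667, -46.8333, 10.1667, -0.8333, 14.1667, 14.1667
Σ(xᵢ − x̄)² = 2782.8333 ⇒ m₂ = 2782.8333/6 = 463.80556
Σ(xᵢ − x̄)³ = -95215.5556 ⇒ m₃ = -95215.5556/6 = -15869.25926
m₂^(3/2) = 463.80556^(1.5) = 9988.58385
g₁ = m₃ / m₂^(3/2) = -15869.25926 / 9988.58385 ≈ -1.5887

-1.5887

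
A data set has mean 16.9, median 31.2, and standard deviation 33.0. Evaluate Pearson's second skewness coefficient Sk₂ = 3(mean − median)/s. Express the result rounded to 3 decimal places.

Sk₂ = 3(16.9 − 31.2) / 33.0 = 3 × -14.3000 / 33.0
    = -42.9000 / 33.0 ≈ -1.300

-1.300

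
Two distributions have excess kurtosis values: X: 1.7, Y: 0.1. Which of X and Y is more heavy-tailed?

Higher excess kurtosis ⇒ heavier tails relative to the normal distribution.
1.7 vs 0.1: the larger is 1.7, so X has heavier tails.

X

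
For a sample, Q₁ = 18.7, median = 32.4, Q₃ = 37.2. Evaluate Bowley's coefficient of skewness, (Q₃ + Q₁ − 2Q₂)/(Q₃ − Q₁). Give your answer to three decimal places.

numerator: Q₃ + Q₁ − 2Q₂ = 37.2 + 18.7 − 2×32.4 = -8.9000
denominator: Q₃ − Q₁ = 37.2 − 18.7 = 18.5000
Bowley skewness = -8.9000 / 18.5000 ≈ -0.481

-0.481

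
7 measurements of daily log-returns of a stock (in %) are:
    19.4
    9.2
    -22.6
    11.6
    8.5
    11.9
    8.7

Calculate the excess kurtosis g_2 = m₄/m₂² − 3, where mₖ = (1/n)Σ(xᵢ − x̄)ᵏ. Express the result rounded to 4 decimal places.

x̄ = 6.6714
Σ(xᵢ − x̄)² = 1084.3143 ⇒ m₂ = 154.90204
Σ(xᵢ − x̄)⁴ = 761790.3244 ⇒ m₄ = 108827.18920
m₂² = 23994.64225
g_2 = m₄/m₂² − 3 = 4.53548 − 3 ≈ 1.5355

1.5355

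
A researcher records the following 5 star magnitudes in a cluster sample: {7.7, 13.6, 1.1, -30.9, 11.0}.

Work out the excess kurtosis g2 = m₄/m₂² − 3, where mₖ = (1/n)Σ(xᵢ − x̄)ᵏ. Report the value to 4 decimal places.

-0.0834

x̄ = 0.5000
Σ(xᵢ − x̄)² = 1320.0200 ⇒ m₂ = 264.00400
Σ(xᵢ − x̄)⁴ = 1016409.6914 ⇒ m₄ = 203281.93828
m₂² = 69698.11202
g2 = m₄/m₂² − 3 = 2.91661 − 3 ≈ -0.0834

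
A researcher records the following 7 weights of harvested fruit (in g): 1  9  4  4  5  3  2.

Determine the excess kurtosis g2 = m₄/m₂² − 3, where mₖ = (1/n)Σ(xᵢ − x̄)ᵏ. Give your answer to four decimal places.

0.1675

x̄ = 4.0000
Σ(xᵢ − x̄)² = 40.0000 ⇒ m₂ = 5.71429
Σ(xᵢ − x̄)⁴ = 724.0000 ⇒ m₄ = 103.42857
m₂² = 32.65306
g2 = m₄/m₂² − 3 = 3.16750 − 3 ≈ 0.1675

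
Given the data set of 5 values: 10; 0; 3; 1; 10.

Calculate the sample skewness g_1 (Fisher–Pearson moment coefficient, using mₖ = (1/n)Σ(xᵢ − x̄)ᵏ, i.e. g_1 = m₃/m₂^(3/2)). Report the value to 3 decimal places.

0.266

x̄ = (10 + 0 + 3 + 1 + 10) / 5 = 4.8000
deviations (xᵢ − x̄): 5.2000, -4.8000, -1.8000, -3.8000, 5.2000
Σ(xᵢ − x̄)² = 94.8000 ⇒ m₂ = 94.8000/5 = 18.96000
Σ(xᵢ − x̄)³ = 109.9200 ⇒ m₃ = 109.9200/5 = 21.98400
m₂^(3/2) = 18.96000^(1.5) = 82.55768
g_1 = m₃ / m₂^(3/2) = 21.98400 / 82.55768 ≈ 0.266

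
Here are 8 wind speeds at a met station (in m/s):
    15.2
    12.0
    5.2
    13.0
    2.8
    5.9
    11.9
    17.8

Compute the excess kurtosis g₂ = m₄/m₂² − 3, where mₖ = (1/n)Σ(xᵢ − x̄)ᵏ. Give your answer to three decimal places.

-1.283

x̄ = 10.4750
Σ(xᵢ − x̄)² = 194.3750 ⇒ m₂ = 24.29688
Σ(xᵢ − x̄)⁴ = 8109.7693 ⇒ m₄ = 1013.72116
m₂² = 590.33813
g₂ = m₄/m₂² − 3 = 1.71719 − 3 ≈ -1.283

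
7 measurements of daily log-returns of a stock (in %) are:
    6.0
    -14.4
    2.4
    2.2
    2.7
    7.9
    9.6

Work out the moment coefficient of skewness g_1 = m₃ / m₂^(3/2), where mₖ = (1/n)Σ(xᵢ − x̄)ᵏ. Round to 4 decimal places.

x̄ = (6.0 - 14.4 + 2.4 + 2.2 + 2.7 + 7.9 + 9.6) / 7 = 2.3429
deviations (xᵢ − x̄): 3.6571, -16.7429, 0.0571, -0.1429, 0.3571, 5.5571, 7.2571
Σ(xᵢ − x̄)² = 377.3971 ⇒ m₂ = 377.3971/7 = 53.91388
Σ(xᵢ − x̄)³ = -4090.6360 ⇒ m₃ = -4090.6360/7 = -584.37658
m₂^(3/2) = 53.91388^(1.5) = 395.86841
g_1 = m₃ / m₂^(3/2) = -584.37658 / 395.86841 ≈ -1.4762

-1.4762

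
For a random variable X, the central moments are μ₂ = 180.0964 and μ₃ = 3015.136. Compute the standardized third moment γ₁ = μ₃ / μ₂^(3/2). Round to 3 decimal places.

1.248

σ = √μ₂ = √180.0964 = 13.42000
σ³ = μ₂^(3/2) = 2416.89369
γ₁ = μ₃/σ³ = 3015.136 / 2416.89369 ≈ 1.248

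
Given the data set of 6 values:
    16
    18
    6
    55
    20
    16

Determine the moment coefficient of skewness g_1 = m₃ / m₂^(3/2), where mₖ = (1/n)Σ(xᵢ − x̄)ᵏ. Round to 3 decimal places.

1.442

x̄ = (16 + 18 + 6 + 55 + 20 + 16) / 6 = 21.8333
deviations (xᵢ − x̄): -5.8333, -3.8333, -15.8333, 33.1667, -1.8333, -5.8333
Σ(xᵢ − x̄)² = 1436.8333 ⇒ m₂ = 1436.8333/6 = 239.47222
Σ(xᵢ − x̄)³ = 32055.4444 ⇒ m₃ = 32055.4444/6 = 5342.57407
m₂^(3/2) = 239.47222^(1.5) = 3705.80631
g_1 = m₃ / m₂^(3/2) = 5342.57407 / 3705.80631 ≈ 1.442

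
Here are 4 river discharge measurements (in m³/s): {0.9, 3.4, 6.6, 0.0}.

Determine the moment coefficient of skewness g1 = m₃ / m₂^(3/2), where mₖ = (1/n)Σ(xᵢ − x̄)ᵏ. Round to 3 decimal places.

x̄ = (0.9 + 3.4 + 6.6 + 0.0) / 4 = 2.7250
deviations (xᵢ − x̄): -1.8250, 0.6750, 3.8750, -2.7250
Σ(xᵢ − x̄)² = 26.2275 ⇒ m₂ = 26.2275/4 = 6.55687
Σ(xᵢ − x̄)³ = 32.1799 ⇒ m₃ = 32.1799/4 = 8.04497
m₂^(3/2) = 6.55687^(1.5) = 16.78979
g1 = m₃ / m₂^(3/2) = 8.04497 / 16.78979 ≈ 0.479

0.479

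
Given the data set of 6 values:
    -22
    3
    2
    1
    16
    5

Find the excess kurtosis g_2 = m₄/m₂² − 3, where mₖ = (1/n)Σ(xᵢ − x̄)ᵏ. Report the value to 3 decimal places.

x̄ = 0.8333
Σ(xᵢ − x̄)² = 774.8333 ⇒ m₂ = 129.13889
Σ(xᵢ − x̄)⁴ = 325055.4861 ⇒ m₄ = 54175.91435
m₂² = 16676.85262
g_2 = m₄/m₂² − 3 = 3.24857 − 3 ≈ 0.249

0.249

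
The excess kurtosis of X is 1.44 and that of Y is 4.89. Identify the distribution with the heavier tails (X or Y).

Y

Higher excess kurtosis ⇒ heavier tails relative to the normal distribution.
1.44 vs 4.89: the larger is 4.89, so Y has heavier tails.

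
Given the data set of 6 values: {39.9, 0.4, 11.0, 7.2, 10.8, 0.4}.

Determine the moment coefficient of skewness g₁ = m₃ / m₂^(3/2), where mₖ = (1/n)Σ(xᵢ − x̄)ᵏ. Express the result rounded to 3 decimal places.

x̄ = (39.9 + 0.4 + 11.0 + 7.2 + 10.8 + 0.4) / 6 = 11.6167
deviations (xᵢ − x̄): 28.2833, -11.2167, -0.6167, -4.4167, -0.8167, -11.2167
Σ(xᵢ − x̄)² = 1072.1283 ⇒ m₂ = 1072.1283/6 = 178.68806
Σ(xᵢ − x̄)³ = 19715.8126 ⇒ m₃ = 19715.8126/6 = 3285.96876
m₂^(3/2) = 178.68806^(1.5) = 2388.59921
g₁ = m₃ / m₂^(3/2) = 3285.96876 / 2388.59921 ≈ 1.376

1.376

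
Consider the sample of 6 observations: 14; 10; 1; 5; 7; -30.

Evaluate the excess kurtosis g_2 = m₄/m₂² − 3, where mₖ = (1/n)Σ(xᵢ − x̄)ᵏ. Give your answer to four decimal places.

0.6801

x̄ = 1.1667
Σ(xᵢ − x̄)² = 1262.8333 ⇒ m₂ = 210.47222
Σ(xᵢ − x̄)⁴ = 978128.8194 ⇒ m₄ = 163021.46991
m₂² = 44298.55633
g_2 = m₄/m₂² − 3 = 3.68006 − 3 ≈ 0.6801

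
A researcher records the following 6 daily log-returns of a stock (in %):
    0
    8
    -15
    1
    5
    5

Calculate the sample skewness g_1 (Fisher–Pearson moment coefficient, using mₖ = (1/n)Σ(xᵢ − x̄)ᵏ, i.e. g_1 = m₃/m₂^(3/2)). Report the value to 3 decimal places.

x̄ = (0 + 8 - 15 + 1 + 5 + 5) / 6 = 0.6667
deviations (xᵢ − x̄): -0.6667, 7.3333, -15.6667, 0.3333, 4.3333, 4.3333
Σ(xᵢ − x̄)² = 337.3333 ⇒ m₂ = 337.3333/6 = 56.22222
Σ(xᵢ − x̄)³ = -3288.4444 ⇒ m₃ = -3288.4444/6 = -548.07407
m₂^(3/2) = 56.22222^(1.5) = 421.56254
g_1 = m₃ / m₂^(3/2) = -548.07407 / 421.56254 ≈ -1.300

-1.300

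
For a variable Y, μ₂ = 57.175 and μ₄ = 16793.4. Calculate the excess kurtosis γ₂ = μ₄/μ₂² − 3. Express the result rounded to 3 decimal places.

μ₂² = 57.175² = 3268.98062
μ₄/μ₂² = 16793.4 / 3268.98062 = 5.13720
γ₂ = 5.13720 − 3 ≈ 2.137

2.137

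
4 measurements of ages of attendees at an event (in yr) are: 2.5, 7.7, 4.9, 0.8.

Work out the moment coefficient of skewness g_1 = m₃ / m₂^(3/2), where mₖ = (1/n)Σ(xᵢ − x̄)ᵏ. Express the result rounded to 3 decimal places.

0.246

x̄ = (2.5 + 7.7 + 4.9 + 0.8) / 4 = 3.9750
deviations (xᵢ − x̄): -1.4750, 3.7250, 0.9250, -3.1750
Σ(xᵢ − x̄)² = 26.9875 ⇒ m₂ = 26.9875/4 = 6.74688
Σ(xᵢ − x̄)³ = 17.2631 ⇒ m₃ = 17.2631/4 = 4.31578
m₂^(3/2) = 6.74688^(1.5) = 17.52484
g_1 = m₃ / m₂^(3/2) = 4.31578 / 17.52484 ≈ 0.246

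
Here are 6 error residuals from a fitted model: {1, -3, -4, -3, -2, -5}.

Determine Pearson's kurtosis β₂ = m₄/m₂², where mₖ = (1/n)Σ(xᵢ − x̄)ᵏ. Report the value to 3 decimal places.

x̄ = -2.6667
Σ(xᵢ − x̄)² = 21.3333 ⇒ m₂ = 3.55556
Σ(xᵢ − x̄)⁴ = 213.7778 ⇒ m₄ = 35.62963
m₂² = 12.64198
β₂ = m₄/m₂² = 35.62963 / 12.64198 ≈ 2.818

2.818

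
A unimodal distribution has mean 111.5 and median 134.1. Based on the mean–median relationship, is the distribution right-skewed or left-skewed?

left-skewed

mean − median = 111.5 − 134.1 = -22.6
mean < median ⇒ the longer tail is on the left ⇒ left-skewed (negatively skewed).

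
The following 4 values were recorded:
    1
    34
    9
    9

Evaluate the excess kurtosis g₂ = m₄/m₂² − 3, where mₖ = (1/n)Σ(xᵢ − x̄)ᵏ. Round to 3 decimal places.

-0.807

x̄ = 13.2500
Σ(xᵢ − x̄)² = 616.7500 ⇒ m₂ = 154.18750
Σ(xᵢ − x̄)⁴ = 208555.3281 ⇒ m₄ = 52138.83203
m₂² = 23773.78516
g₂ = m₄/m₂² − 3 = 2.19312 − 3 ≈ -0.807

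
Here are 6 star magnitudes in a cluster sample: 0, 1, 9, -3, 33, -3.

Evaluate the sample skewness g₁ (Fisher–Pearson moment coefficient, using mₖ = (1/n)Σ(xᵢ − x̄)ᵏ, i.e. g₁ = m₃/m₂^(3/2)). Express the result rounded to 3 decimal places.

1.434

x̄ = (0 + 1 + 9 - 3 + 33 - 3) / 6 = 6.1667
deviations (xᵢ − x̄): -6.1667, -5.1667, 2.8333, -9.1667, 26.8333, -9.1667
Σ(xᵢ − x̄)² = 960.8333 ⇒ m₂ = 960.8333/6 = 160.13889
Σ(xᵢ − x̄)³ = 17430.5556 ⇒ m₃ = 17430.5556/6 = 2905.09259
m₂^(3/2) = 160.13889^(1.5) = 2026.49351
g₁ = m₃ / m₂^(3/2) = 2905.09259 / 2026.49351 ≈ 1.434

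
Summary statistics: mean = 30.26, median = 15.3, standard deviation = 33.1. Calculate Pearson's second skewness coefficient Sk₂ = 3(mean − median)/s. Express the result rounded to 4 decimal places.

1.3559

Sk₂ = 3(30.26 − 15.3) / 33.1 = 3 × 14.9600 / 33.1
    = 44.8800 / 33.1 ≈ 1.3559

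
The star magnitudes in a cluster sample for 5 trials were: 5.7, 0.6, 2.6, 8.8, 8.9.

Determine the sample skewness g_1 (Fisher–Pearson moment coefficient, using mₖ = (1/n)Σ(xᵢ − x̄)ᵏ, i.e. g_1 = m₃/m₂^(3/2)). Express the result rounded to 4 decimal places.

-0.2053

x̄ = (5.7 + 0.6 + 2.6 + 8.8 + 8.9) / 5 = 5.3200
deviations (xᵢ − x̄): 0.3800, -4.7200, -2.7200, 3.4800, 3.5800
Σ(xᵢ − x̄)² = 54.7480 ⇒ m₂ = 54.7480/5 = 10.94960
Σ(xᵢ − x̄)³ = -37.1959 ⇒ m₃ = -37.1959/5 = -7.43918
m₂^(3/2) = 10.94960^(1.5) = 36.23242
g_1 = m₃ / m₂^(3/2) = -7.43918 / 36.23242 ≈ -0.2053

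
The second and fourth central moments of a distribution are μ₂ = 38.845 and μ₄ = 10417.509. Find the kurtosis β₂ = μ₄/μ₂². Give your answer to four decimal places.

6.9039

μ₂² = 38.845² = 1508.93403
μ₄/μ₂² = 10417.509 / 1508.93403 = 6.90389
β₂ ≈ 6.9039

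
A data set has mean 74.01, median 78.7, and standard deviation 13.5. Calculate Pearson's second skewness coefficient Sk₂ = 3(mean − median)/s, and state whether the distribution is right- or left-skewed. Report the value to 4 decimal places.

-1.0422, left-skewed

Sk₂ = 3(74.01 − 78.7) / 13.5 = 3 × -4.6900 / 13.5
    = -14.0700 / 13.5 ≈ -1.0422
Sk₂ < 0 ⇒ mean < median ⇒ left-skewed (negative skew).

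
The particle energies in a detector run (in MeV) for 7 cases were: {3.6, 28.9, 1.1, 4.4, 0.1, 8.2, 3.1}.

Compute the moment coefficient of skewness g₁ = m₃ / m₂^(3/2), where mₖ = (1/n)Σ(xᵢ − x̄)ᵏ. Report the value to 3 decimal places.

1.769

x̄ = (3.6 + 28.9 + 1.1 + 4.4 + 0.1 + 8.2 + 3.1) / 7 = 7.0571
deviations (xᵢ − x̄): -3.4571, 21.8429, -5.9571, -2.6571, -6.9571, 1.1429, -3.9571
Σ(xᵢ − x̄)² = 596.9771 ⇒ m₂ = 596.9771/7 = 85.28245
Σ(xᵢ − x̄)³ = 9752.7598 ⇒ m₃ = 9752.7598/7 = 1393.25139
m₂^(3/2) = 85.28245^(1.5) = 787.57060
g₁ = m₃ / m₂^(3/2) = 1393.25139 / 787.57060 ≈ 1.769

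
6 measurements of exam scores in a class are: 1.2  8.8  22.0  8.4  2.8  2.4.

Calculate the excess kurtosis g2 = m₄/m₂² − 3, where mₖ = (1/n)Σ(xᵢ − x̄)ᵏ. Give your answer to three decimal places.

0.053

x̄ = 7.6000
Σ(xᵢ − x̄)² = 300.4800 ⇒ m₂ = 50.08000
Σ(xᵢ − x̄)⁴ = 45940.3776 ⇒ m₄ = 7656.72960
m₂² = 2508.00640
g2 = m₄/m₂² − 3 = 3.05291 − 3 ≈ 0.053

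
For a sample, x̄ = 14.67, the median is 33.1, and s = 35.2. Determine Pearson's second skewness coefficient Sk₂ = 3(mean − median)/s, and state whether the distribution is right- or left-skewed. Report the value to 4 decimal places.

-1.5707, left-skewed

Sk₂ = 3(14.67 − 33.1) / 35.2 = 3 × -18.4300 / 35.2
    = -55.2900 / 35.2 ≈ -1.5707
Sk₂ < 0 ⇒ mean < median ⇒ left-skewed (negative skew).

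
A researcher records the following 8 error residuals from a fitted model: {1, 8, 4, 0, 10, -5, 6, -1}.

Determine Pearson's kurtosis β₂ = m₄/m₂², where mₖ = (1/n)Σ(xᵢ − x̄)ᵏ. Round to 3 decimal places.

x̄ = 2.8750
Σ(xᵢ − x̄)² = 176.8750 ⇒ m₂ = 22.10938
Σ(xᵢ − x̄)⁴ = 7516.0879 ⇒ m₄ = 939.51099
m₂² = 488.82446
β₂ = m₄/m₂² = 939.51099 / 488.82446 ≈ 1.922

1.922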